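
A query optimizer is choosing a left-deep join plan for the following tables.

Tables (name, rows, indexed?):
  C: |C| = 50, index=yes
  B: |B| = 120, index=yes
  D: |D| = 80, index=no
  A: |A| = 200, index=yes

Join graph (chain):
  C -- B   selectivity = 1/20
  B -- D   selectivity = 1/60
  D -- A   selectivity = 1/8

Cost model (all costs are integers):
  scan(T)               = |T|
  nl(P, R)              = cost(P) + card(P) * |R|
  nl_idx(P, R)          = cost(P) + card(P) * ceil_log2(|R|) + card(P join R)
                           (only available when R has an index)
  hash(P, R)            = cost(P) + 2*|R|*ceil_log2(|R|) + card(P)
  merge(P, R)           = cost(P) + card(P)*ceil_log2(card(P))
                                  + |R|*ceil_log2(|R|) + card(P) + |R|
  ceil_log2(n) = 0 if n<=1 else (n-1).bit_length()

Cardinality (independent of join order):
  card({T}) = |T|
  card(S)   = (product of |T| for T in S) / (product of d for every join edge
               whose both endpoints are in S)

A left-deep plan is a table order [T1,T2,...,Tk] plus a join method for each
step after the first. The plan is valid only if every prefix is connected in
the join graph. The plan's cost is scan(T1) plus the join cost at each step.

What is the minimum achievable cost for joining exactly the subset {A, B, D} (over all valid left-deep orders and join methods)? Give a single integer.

4040

Selinger DP over subsets of {A,B,D}:
  {B}: scan cost=120, card=120
  {D}: scan cost=80, card=80
  {A}: scan cost=200, card=200
  {BD}: card=160; try (B,nl_idx)→800, (D,hash)→1360, (B,merge)→1680, (D,merge)→1720, (B,hash)→1840, (B,nl)→9680 …(+1); best=800 via (B,nl_idx)
  {AD}: card=2000; try (D,hash)→1520, (A,merge)→2520, (D,merge)→2640, (A,nl_idx)→2720, (A,hash)→3360, (A,nl)→16080 …(+1); best=1520 via (D,hash)
  {ABD}: card=4000; try (A,merge)→4040, (A,hash)→4160, (B,hash)→5200, (A,nl_idx)→6080, (B,nl_idx)→19520, (B,merge)→26480 …(+2); best=4040 via (A,merge)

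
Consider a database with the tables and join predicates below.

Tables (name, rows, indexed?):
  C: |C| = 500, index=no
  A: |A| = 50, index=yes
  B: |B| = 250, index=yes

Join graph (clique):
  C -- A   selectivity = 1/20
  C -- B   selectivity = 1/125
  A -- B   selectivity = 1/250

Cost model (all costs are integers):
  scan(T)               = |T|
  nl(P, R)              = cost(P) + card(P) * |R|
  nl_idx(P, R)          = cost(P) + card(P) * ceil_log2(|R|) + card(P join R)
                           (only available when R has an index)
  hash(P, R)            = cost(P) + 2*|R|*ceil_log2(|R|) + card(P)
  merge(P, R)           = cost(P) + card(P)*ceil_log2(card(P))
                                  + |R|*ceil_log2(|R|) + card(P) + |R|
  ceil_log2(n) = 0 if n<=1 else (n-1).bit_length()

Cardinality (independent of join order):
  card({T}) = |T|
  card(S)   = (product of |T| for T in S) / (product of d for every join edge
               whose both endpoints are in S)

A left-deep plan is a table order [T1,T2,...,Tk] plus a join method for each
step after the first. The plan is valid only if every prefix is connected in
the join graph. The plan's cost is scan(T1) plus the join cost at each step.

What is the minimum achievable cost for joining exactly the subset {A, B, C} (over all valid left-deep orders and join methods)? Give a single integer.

5850

Selinger DP over subsets of {A,B,C}:
  {C}: scan cost=500, card=500
  {A}: scan cost=50, card=50
  {B}: scan cost=250, card=250
  {AC}: card=1250; try (A,hash)→1600, (A,nl_idx)→4750, (C,merge)→5400, (A,merge)→5850, (C,hash)→9100, (C,nl)→25050 …(+1); best=1600 via (A,hash)
  {BC}: card=1000; try (B,hash)→5000, (B,nl_idx)→5500, (C,merge)→7500, (B,merge)→7750, (C,hash)→9500, (C,nl)→125250 …(+1); best=5000 via (B,hash)
  {AB}: card=50; try (B,nl_idx)→500, (A,hash)→1100, (A,nl_idx)→1800, (B,merge)→2650, (A,merge)→2850, (B,hash)→4100 …(+2); best=500 via (B,nl_idx)
  {ABC}: card=10; try (C,merge)→5850, (A,hash)→6600, (B,hash)→6850, (C,hash)→9550, (A,nl_idx)→11010, (B,nl_idx)→11610 …(+5); best=5850 via (C,merge)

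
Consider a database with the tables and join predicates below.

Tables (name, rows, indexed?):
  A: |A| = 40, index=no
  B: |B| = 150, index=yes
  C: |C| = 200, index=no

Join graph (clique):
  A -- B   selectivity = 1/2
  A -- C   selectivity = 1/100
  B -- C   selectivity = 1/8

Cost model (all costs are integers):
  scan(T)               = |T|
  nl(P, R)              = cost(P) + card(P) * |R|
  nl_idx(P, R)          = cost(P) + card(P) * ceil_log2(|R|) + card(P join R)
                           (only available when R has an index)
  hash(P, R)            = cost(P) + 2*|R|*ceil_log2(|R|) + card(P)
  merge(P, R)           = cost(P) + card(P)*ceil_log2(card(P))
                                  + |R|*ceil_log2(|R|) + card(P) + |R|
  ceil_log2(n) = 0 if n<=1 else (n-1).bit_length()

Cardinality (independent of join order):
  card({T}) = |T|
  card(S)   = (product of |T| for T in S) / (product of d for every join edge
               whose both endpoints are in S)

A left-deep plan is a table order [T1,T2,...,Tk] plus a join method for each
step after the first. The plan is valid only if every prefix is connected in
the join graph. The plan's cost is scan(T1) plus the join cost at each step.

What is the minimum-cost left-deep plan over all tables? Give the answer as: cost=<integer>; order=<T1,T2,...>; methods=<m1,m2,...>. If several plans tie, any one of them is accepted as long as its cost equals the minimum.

Selinger DP (subsets sized 1..n):
  {A}: scan cost=40, card=40
  {B}: scan cost=150, card=150
  {C}: scan cost=200, card=200
  {AB}: card=3000; try (A,hash)→780, (B,merge)→1670, (A,merge)→1780, (B,hash)→2480, (B,nl_idx)→3360, (B,nl)→6040 …(+1); best=780 via (A,hash)
  {AC}: card=80; try (A,hash)→880, (C,merge)→2120, (A,merge)→2280, (C,hash)→3280, (C,nl)→8040, (A,nl)→8200; best=880 via (A,hash)
  {BC}: card=3750; try (B,hash)→2800, (C,merge)→3300, (B,merge)→3350, (C,hash)→3500, (B,nl_idx)→5550, (C,nl)→30150 …(+1); best=2800 via (B,hash)
  {ABC}: card=750; try (B,nl_idx)→2270, (B,merge)→2870, (B,hash)→3360, (C,hash)→6980, (A,hash)→7030, (B,nl)→12880 …(+4); best=2270 via (B,nl_idx)

cost=2270; order=C,A,B; methods=hash,nl_idx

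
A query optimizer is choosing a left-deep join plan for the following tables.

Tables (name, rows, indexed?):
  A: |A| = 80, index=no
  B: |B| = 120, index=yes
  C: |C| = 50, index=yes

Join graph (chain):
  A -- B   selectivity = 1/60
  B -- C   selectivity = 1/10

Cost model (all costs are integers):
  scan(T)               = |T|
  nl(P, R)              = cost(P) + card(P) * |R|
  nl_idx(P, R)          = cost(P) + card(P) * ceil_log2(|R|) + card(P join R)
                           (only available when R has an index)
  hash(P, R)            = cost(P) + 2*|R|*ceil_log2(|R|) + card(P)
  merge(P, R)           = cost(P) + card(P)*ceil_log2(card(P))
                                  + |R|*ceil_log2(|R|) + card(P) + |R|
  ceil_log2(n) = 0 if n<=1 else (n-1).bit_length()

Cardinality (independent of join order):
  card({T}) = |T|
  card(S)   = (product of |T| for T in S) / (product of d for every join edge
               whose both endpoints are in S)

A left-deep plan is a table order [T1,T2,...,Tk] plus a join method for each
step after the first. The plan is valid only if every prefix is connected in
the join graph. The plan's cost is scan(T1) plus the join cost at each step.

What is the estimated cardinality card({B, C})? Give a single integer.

600

Tables in S: B(120), C(50)
Edges inside S: B-C(d=10)
numerator = 120 * 50 = 6000
denominator = 10 = 10
card(S) = 6000 / 10 = 600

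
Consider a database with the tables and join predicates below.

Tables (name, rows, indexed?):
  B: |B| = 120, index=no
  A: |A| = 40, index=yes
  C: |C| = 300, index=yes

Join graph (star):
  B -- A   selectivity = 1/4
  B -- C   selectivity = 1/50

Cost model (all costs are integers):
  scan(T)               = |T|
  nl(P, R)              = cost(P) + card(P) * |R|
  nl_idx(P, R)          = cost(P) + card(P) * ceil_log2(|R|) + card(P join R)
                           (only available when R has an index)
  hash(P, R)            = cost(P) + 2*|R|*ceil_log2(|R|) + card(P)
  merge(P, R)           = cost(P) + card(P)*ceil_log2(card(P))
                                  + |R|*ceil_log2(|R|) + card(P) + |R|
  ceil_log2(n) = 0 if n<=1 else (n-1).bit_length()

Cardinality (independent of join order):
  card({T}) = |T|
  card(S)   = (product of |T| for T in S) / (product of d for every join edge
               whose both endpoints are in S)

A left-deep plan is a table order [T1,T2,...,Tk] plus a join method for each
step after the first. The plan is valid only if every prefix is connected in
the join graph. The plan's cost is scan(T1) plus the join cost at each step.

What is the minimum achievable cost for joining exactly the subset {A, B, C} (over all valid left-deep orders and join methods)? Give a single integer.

3120

Selinger DP over subsets of {A,B,C}:
  {B}: scan cost=120, card=120
  {A}: scan cost=40, card=40
  {C}: scan cost=300, card=300
  {AB}: card=1200; try (A,hash)→720, (B,merge)→1280, (A,merge)→1360, (B,hash)→1760, (A,nl_idx)→2040, (B,nl)→4840 …(+1); best=720 via (A,hash)
  {BC}: card=720; try (C,nl_idx)→1920, (B,hash)→2280, (C,merge)→4080, (B,merge)→4260, (C,hash)→5640, (C,nl)→36120 …(+1); best=1920 via (C,nl_idx)
  {ABC}: card=7200; try (A,hash)→3120, (C,hash)→7320, (A,merge)→10120, (A,nl_idx)→13440, (C,merge)→18120, (C,nl_idx)→18720 …(+2); best=3120 via (A,hash)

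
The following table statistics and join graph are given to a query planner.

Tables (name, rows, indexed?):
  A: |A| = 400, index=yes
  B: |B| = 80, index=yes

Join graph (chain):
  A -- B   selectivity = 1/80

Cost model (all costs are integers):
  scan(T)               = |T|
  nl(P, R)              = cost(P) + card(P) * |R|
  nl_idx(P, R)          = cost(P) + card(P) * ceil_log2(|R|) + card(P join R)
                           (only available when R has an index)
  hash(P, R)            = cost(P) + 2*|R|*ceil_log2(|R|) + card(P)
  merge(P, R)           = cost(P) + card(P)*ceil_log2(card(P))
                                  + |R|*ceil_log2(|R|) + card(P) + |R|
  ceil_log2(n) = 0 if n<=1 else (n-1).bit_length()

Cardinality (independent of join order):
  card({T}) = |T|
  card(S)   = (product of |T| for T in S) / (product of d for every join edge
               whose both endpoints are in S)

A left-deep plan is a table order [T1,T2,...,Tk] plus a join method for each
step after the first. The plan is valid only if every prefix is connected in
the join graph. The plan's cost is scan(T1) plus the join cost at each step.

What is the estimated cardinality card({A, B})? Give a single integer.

Tables in S: A(400), B(80)
Edges inside S: A-B(d=80)
numerator = 400 * 80 = 32000
denominator = 80 = 80
card(S) = 32000 / 80 = 400

400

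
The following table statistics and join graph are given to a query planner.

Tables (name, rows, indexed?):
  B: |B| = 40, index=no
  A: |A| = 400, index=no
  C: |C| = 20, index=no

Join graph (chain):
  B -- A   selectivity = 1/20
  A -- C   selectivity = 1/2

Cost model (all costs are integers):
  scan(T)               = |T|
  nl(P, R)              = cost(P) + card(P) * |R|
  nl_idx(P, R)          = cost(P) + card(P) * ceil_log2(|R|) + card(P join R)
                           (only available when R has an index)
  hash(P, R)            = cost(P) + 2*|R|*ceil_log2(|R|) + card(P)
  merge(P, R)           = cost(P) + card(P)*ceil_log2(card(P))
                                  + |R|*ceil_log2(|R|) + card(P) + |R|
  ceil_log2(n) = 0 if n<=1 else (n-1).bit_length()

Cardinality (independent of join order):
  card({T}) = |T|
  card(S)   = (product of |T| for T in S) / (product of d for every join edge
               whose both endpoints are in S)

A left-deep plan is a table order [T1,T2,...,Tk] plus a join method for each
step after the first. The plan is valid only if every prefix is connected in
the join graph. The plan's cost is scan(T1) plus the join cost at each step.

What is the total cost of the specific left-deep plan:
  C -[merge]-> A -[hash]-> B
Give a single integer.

8620

step 1: scan C: cost=20, card=20
step 2: join A via merge
    card(P join A) = 20*400/(2) = 4000
    cost = 20 + 20*5 + 400*9 + 20 + 400 = 4140
step 3: join B via hash
    card(P join B) = 4000*40/(20) = 8000
    cost = 4140 + 2*40*6 + 4000 = 8620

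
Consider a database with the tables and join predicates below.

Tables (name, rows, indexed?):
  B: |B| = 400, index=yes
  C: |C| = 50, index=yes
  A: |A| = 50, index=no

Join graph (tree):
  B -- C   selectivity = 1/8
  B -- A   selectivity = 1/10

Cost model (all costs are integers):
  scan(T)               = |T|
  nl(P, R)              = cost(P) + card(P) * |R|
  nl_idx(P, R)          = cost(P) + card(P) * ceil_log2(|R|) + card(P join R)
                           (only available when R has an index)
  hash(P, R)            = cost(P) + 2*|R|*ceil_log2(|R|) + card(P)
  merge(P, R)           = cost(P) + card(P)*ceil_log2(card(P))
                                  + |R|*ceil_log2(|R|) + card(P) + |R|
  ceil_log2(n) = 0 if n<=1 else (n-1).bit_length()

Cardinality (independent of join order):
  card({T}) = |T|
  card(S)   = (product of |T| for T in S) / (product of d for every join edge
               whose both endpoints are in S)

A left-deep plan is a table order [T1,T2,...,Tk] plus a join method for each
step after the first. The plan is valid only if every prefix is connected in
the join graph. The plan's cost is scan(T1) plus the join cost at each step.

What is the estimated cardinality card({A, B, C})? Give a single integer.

12500

Tables in S: A(50), B(400), C(50)
Edges inside S: B-C(d=8), B-A(d=10)
numerator = 50 * 400 * 50 = 1000000
denominator = 8 * 10 = 80
card(S) = 1000000 / 80 = 12500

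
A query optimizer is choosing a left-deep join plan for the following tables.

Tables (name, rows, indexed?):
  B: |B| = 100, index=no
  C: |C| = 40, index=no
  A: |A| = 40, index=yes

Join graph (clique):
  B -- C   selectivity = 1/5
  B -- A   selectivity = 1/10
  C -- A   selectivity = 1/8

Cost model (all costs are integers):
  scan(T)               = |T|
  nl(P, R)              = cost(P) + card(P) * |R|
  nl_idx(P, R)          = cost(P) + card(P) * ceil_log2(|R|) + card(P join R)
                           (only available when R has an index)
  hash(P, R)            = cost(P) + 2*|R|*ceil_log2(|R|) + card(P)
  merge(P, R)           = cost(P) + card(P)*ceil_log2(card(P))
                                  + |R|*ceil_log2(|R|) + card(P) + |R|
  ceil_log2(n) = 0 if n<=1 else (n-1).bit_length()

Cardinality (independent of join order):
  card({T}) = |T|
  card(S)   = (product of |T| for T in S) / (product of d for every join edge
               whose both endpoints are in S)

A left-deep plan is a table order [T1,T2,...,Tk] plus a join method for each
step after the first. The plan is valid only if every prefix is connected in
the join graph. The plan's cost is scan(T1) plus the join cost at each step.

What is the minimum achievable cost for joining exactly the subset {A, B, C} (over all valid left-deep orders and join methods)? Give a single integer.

1560

Selinger DP over subsets of {A,B,C}:
  {B}: scan cost=100, card=100
  {C}: scan cost=40, card=40
  {A}: scan cost=40, card=40
  {BC}: card=800; try (C,hash)→680, (B,merge)→1120, (C,merge)→1180, (B,hash)→1480, (B,nl)→4040, (C,nl)→4100; best=680 via (C,hash)
  {AB}: card=400; try (A,hash)→680, (A,nl_idx)→1100, (B,merge)→1120, (A,merge)→1180, (B,hash)→1480, (B,nl)→4040 …(+1); best=680 via (A,hash)
  {AC}: card=200; try (A,nl_idx)→480, (C,hash)→560, (A,hash)→560, (C,merge)→600, (A,merge)→600, (C,nl)→1640 …(+1); best=480 via (A,nl_idx)
  {ABC}: card=400; try (C,hash)→1560, (A,hash)→1960, (B,hash)→2080, (B,merge)→3080, (C,merge)→4960, (A,nl_idx)→5880 …(+4); best=1560 via (C,hash)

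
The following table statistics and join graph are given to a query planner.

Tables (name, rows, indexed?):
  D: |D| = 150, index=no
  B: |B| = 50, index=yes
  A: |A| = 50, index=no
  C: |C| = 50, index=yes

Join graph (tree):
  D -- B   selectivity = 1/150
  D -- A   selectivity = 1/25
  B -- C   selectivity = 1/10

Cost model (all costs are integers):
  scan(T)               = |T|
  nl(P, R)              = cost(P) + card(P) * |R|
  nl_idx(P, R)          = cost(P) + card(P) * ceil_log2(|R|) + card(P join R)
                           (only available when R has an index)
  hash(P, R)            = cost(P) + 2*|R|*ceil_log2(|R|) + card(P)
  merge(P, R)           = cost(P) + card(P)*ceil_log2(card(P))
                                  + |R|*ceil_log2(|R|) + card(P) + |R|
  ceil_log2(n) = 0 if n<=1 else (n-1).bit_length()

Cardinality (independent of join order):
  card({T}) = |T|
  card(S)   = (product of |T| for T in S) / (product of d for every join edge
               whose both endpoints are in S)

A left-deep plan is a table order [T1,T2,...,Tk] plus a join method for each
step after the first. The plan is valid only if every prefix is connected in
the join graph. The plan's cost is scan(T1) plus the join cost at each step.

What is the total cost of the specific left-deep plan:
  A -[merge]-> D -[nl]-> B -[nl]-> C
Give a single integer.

21750

step 1: scan A: cost=50, card=50
step 2: join D via merge
    card(P join D) = 50*150/(25) = 300
    cost = 50 + 50*6 + 150*8 + 50 + 150 = 1750
step 3: join B via nl
    card(P join B) = 300*50/(150) = 100
    cost = 1750 + 300*50 = 16750
step 4: join C via nl
    card(P join C) = 100*50/(10) = 500
    cost = 16750 + 100*50 = 21750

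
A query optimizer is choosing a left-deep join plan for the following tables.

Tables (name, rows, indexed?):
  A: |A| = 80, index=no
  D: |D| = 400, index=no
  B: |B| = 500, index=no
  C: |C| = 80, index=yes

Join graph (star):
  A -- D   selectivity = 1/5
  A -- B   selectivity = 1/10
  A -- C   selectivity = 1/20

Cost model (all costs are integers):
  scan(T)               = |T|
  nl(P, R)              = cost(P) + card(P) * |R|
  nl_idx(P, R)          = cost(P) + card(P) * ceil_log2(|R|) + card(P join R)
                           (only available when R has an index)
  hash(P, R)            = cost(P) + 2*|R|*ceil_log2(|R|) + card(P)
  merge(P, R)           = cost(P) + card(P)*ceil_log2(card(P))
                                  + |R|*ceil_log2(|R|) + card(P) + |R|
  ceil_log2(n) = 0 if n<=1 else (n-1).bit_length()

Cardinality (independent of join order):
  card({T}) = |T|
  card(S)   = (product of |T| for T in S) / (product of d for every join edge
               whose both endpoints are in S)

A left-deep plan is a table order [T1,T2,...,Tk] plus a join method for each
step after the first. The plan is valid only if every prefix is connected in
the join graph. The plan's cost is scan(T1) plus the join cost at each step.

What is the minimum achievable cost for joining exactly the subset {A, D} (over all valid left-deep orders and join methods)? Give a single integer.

1920

Selinger DP over subsets of {A,D}:
  {A}: scan cost=80, card=80
  {D}: scan cost=400, card=400
  {AD}: card=6400; try (A,hash)→1920, (D,merge)→4720, (A,merge)→5040, (D,hash)→7360, (D,nl)→32080, (A,nl)→32400; best=1920 via (A,hash)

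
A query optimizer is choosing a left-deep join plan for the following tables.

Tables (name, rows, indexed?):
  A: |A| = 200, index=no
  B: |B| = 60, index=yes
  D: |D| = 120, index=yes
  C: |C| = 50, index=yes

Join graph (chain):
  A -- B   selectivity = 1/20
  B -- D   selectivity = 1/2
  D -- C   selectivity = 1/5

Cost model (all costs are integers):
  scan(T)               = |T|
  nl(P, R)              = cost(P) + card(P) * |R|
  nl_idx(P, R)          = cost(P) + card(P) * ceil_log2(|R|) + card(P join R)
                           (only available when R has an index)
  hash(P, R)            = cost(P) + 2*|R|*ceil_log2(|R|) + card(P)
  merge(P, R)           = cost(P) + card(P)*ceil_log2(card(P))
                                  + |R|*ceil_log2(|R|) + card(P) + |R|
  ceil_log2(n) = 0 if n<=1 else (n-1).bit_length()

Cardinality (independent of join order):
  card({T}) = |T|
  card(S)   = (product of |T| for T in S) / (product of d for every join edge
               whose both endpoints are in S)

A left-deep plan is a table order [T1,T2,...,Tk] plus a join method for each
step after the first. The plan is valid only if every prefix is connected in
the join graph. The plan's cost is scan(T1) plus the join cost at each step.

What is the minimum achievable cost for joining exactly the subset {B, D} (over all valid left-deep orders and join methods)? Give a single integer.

Selinger DP over subsets of {B,D}:
  {B}: scan cost=60, card=60
  {D}: scan cost=120, card=120
  {BD}: card=3600; try (B,hash)→960, (D,merge)→1440, (B,merge)→1500, (D,hash)→1800, (D,nl_idx)→4080, (B,nl_idx)→4440 …(+2); best=960 via (B,hash)

960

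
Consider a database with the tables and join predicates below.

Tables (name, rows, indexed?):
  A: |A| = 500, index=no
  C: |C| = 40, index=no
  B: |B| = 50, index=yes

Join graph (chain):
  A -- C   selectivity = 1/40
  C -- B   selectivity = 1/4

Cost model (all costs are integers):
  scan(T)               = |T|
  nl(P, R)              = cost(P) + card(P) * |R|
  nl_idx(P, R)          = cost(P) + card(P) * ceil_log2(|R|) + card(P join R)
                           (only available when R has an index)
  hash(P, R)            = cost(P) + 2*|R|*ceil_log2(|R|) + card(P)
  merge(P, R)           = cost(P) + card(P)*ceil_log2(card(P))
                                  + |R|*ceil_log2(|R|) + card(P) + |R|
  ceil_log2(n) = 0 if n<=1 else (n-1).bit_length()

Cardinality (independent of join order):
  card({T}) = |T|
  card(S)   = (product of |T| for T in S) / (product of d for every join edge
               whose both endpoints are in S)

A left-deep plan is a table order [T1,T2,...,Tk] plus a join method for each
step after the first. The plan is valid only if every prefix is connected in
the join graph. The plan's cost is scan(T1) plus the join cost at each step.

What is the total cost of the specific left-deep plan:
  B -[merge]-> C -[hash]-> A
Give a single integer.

10180

step 1: scan B: cost=50, card=50
step 2: join C via merge
    card(P join C) = 50*40/(4) = 500
    cost = 50 + 50*6 + 40*6 + 50 + 40 = 680
step 3: join A via hash
    card(P join A) = 500*500/(40) = 6250
    cost = 680 + 2*500*9 + 500 = 10180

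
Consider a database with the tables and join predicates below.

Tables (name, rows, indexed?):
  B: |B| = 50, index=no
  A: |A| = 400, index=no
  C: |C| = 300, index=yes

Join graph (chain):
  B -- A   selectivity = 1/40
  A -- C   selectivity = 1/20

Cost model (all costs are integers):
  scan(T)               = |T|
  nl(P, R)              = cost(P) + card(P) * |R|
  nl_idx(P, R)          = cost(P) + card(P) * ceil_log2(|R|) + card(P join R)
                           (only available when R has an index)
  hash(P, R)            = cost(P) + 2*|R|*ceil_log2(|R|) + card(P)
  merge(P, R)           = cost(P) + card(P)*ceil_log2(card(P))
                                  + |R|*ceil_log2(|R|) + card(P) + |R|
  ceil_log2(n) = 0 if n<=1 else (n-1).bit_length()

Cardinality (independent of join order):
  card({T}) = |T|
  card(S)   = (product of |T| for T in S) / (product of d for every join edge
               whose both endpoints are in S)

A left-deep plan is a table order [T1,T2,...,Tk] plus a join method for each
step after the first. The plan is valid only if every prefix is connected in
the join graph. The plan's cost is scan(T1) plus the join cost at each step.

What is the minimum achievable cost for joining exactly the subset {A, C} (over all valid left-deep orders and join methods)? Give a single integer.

6200

Selinger DP over subsets of {A,C}:
  {A}: scan cost=400, card=400
  {C}: scan cost=300, card=300
  {AC}: card=6000; try (C,hash)→6200, (A,merge)→7300, (C,merge)→7400, (A,hash)→7800, (C,nl_idx)→10000, (A,nl)→120300 …(+1); best=6200 via (C,hash)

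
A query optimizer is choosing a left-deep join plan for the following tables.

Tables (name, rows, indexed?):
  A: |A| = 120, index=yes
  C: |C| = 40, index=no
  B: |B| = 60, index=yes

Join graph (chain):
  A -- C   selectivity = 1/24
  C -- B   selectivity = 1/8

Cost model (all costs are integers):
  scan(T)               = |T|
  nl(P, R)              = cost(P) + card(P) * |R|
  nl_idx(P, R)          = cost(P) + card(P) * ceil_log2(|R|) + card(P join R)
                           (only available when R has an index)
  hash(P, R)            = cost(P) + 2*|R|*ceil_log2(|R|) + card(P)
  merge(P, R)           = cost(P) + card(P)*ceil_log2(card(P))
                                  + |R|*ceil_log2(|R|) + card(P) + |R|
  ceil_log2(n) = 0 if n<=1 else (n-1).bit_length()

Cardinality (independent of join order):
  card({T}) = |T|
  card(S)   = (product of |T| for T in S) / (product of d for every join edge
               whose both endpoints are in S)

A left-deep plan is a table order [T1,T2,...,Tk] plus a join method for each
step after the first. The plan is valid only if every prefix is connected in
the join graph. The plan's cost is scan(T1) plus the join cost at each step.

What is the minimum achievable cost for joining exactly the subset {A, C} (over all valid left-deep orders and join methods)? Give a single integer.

520

Selinger DP over subsets of {A,C}:
  {A}: scan cost=120, card=120
  {C}: scan cost=40, card=40
  {AC}: card=200; try (A,nl_idx)→520, (C,hash)→720, (A,merge)→1280, (C,merge)→1360, (A,hash)→1760, (A,nl)→4840 …(+1); best=520 via (A,nl_idx)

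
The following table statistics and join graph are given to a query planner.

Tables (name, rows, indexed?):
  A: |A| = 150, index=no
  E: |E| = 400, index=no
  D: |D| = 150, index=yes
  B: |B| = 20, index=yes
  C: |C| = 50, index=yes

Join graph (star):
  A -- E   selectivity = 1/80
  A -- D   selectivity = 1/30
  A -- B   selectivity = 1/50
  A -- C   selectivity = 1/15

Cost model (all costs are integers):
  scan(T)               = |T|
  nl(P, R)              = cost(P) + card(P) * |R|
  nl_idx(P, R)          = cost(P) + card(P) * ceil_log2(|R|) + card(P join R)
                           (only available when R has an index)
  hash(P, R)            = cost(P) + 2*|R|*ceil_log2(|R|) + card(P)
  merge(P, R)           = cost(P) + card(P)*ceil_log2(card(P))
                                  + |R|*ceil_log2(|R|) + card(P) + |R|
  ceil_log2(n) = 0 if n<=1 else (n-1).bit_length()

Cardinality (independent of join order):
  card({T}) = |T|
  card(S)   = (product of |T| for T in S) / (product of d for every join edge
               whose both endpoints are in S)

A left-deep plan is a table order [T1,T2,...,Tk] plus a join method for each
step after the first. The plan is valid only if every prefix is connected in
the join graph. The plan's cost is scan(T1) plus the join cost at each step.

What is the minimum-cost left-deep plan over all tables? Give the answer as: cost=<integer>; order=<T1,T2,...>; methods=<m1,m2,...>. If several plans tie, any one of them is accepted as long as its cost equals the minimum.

cost=8450; order=E,A,B,C,D; methods=hash,hash,hash,hash

Selinger DP (subsets sized 1..n):
  {A}: scan cost=150, card=150
  {E}: scan cost=400, card=400
  {D}: scan cost=150, card=150
  {B}: scan cost=20, card=20
  {C}: scan cost=50, card=50
  {AE}: card=750; try (A,hash)→3200, (E,merge)→5500, (A,merge)→5750, (E,hash)→7500, (E,nl)→60150, (A,nl)→60400; best=3200 via (A,hash)
  {AD}: card=750; try (D,nl_idx)→2100, (D,hash)→2700, (A,hash)→2700, (D,merge)→2850, (A,merge)→2850, (D,nl)→22650 …(+1); best=2100 via (D,nl_idx)
  {AB}: card=60; try (B,hash)→500, (B,nl_idx)→960, (A,merge)→1490, (B,merge)→1620, (A,hash)→2440, (A,nl)→3020 …(+1); best=500 via (B,hash)
  {AC}: card=500; try (C,hash)→900, (C,nl_idx)→1550, (A,merge)→1750, (C,merge)→1850, (A,hash)→2500, (A,nl)→7550 …(+1); best=900 via (C,hash)
  {ADE}: card=3750; try (D,hash)→6350, (E,hash)→10050, (D,merge)→12800, (D,nl_idx)→12950, (E,merge)→14350, (D,nl)→115700 …(+1); best=6350 via (D,hash)
  {ABE}: card=300; try (B,hash)→4150, (E,merge)→4920, (B,nl_idx)→7250, (E,hash)→7760, (B,merge)→11570, (B,nl)→18200 …(+1); best=4150 via (B,hash)
  {ACE}: card=2500; try (C,hash)→4550, (E,hash)→8600, (E,merge)→9900, (C,nl_idx)→10200, (C,merge)→11800, (C,nl)→40700 …(+1); best=4550 via (C,hash)
  {ABD}: card=300; try (D,nl_idx)→1280, (D,merge)→2270, (D,hash)→2960, (B,hash)→3050, (B,nl_idx)→6150, (D,nl)→9500 …(+2); best=1280 via (D,nl_idx)
  {ACD}: card=2500; try (C,hash)→3450, (D,hash)→3800, (D,merge)→7250, (D,nl_idx)→7400, (C,nl_idx)→9100, (C,merge)→10700 …(+2); best=3450 via (C,hash)
  {ABC}: card=200; try (C,nl_idx)→1060, (C,hash)→1160, (C,merge)→1270, (B,hash)→1600, (C,nl)→3500, (B,nl_idx)→3600 …(+2); best=1060 via (C,nl_idx)
  {ABDE}: card=1500; try (D,hash)→6850, (D,nl_idx)→8050, (E,merge)→8280, (D,merge)→8500, (E,hash)→8780, (B,hash)→10300 …(+5); best=6850 via (D,hash)
  {ACDE}: card=12500; try (D,hash)→9450, (C,hash)→10700, (E,hash)→13150, (D,nl_idx)→37050, (D,merge)→38400, (E,merge)→39950 …(+5); best=9450 via (D,hash)
  {ABCE}: card=1000; try (C,hash)→5050, (E,merge)→6860, (C,nl_idx)→6950, (B,hash)→7250, (C,merge)→7500, (E,hash)→8460 …(+5); best=5050 via (C,hash)
  {ABCD}: card=1000; try (C,hash)→2180, (D,hash)→3660, (D,nl_idx)→3660, (C,nl_idx)→4080, (D,merge)→4210, (C,merge)→4630 …(+6); best=2180 via (C,hash)
  {ABCDE}: card=5000; try (D,hash)→8450, (C,hash)→8950, (E,hash)→10380, (E,merge)→17180, (D,merge)→17400, (D,nl_idx)→18050 …(+9); best=8450 via (D,hash)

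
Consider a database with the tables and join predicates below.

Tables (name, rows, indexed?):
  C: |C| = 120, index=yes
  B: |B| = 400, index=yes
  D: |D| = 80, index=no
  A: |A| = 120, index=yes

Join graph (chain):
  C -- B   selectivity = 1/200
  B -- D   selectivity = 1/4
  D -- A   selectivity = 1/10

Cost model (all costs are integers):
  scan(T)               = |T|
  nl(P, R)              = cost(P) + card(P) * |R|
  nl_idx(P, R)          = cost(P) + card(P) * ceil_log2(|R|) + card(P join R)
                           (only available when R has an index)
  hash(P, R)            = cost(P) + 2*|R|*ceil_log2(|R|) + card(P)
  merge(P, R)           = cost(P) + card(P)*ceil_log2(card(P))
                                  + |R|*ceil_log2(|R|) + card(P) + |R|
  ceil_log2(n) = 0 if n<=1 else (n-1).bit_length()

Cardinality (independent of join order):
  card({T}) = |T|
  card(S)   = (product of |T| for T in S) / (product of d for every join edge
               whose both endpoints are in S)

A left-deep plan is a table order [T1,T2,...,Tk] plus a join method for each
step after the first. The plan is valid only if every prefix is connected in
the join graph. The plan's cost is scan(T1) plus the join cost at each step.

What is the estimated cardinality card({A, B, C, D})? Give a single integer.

57600

Tables in S: A(120), B(400), C(120), D(80)
Edges inside S: C-B(d=200), B-D(d=4), D-A(d=10)
numerator = 120 * 400 * 120 * 80 = 460800000
denominator = 200 * 4 * 10 = 8000
card(S) = 460800000 / 8000 = 57600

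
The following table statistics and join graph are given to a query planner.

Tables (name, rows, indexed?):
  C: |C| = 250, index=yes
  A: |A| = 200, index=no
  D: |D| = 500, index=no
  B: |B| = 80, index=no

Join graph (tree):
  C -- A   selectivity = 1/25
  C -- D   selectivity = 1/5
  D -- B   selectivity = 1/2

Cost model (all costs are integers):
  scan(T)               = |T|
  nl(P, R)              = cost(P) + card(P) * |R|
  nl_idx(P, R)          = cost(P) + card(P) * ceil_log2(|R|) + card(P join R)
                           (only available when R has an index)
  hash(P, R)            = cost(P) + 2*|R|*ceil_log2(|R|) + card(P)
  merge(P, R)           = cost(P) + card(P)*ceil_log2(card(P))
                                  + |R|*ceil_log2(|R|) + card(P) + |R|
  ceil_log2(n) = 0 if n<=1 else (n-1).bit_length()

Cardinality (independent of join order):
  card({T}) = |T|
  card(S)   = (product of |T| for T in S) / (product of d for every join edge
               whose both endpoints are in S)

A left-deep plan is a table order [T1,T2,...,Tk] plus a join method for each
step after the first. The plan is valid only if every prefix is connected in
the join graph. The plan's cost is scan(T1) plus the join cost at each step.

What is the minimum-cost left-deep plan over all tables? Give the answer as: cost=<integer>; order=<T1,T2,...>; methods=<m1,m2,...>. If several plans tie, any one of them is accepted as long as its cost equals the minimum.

Selinger DP (subsets sized 1..n):
  {C}: scan cost=250, card=250
  {A}: scan cost=200, card=200
  {D}: scan cost=500, card=500
  {B}: scan cost=80, card=80
  {AC}: card=2000; try (A,hash)→3700, (C,nl_idx)→3800, (C,merge)→4250, (A,merge)→4300, (C,hash)→4400, (C,nl)→50200 …(+1); best=3700 via (A,hash)
  {CD}: card=25000; try (C,hash)→5000, (D,merge)→7500, (C,merge)→7750, (D,hash)→9500, (C,nl_idx)→29500, (D,nl)→125250 …(+1); best=5000 via (C,hash)
  {BD}: card=20000; try (B,hash)→2120, (D,merge)→5720, (B,merge)→6140, (D,hash)→9160, (D,nl)→40080, (B,nl)→40500; best=2120 via (B,hash)
  {ACD}: card=200000; try (D,hash)→14700, (D,merge)→32700, (A,hash)→33200, (A,merge)→406800, (D,nl)→1003700, (A,nl)→5005000; best=14700 via (D,hash)
  {BCD}: card=1000000; try (C,hash)→26120, (B,hash)→31120, (C,merge)→324370, (B,merge)→405640, (C,nl_idx)→1162120, (B,nl)→2005000 …(+1); best=26120 via (C,hash)
  {ABCD}: card=8000000; try (B,hash)→215820, (A,hash)→1029320, (B,merge)→3815340, (B,nl)→16014700, (A,merge)→21027920, (A,nl)→200026120; best=215820 via (B,hash)

cost=215820; order=C,A,D,B; methods=hash,hash,hash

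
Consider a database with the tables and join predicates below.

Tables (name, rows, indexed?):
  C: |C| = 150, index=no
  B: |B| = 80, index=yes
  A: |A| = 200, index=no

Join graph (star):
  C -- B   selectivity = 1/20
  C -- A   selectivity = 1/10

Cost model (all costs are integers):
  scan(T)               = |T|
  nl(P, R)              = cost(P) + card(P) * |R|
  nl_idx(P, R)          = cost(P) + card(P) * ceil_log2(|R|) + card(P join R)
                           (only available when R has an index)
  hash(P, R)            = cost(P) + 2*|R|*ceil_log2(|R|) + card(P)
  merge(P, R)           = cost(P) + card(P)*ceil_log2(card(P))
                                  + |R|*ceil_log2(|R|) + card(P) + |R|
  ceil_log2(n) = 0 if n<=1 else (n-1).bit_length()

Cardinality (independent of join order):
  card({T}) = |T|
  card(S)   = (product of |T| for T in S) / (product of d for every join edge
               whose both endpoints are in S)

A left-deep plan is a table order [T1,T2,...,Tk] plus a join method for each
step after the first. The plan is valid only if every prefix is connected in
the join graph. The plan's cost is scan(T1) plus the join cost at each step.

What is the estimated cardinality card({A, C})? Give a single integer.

Tables in S: A(200), C(150)
Edges inside S: C-A(d=10)
numerator = 200 * 150 = 30000
denominator = 10 = 10
card(S) = 30000 / 10 = 3000

3000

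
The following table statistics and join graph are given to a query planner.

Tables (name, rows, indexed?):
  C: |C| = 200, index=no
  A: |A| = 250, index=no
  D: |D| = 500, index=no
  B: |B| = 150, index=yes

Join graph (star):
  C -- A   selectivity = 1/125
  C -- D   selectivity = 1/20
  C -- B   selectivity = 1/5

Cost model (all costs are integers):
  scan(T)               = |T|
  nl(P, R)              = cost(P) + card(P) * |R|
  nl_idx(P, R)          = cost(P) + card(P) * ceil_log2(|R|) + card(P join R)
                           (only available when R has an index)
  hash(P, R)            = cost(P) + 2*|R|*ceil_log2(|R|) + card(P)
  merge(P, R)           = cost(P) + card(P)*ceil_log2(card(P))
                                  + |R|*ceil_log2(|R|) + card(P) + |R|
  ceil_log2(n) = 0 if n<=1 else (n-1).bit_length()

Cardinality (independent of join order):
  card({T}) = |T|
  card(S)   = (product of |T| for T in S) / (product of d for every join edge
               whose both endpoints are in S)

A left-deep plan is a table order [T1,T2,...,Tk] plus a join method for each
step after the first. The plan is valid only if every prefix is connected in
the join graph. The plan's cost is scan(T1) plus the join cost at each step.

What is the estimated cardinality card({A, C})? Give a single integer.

400

Tables in S: A(250), C(200)
Edges inside S: C-A(d=125)
numerator = 250 * 200 = 50000
denominator = 125 = 125
card(S) = 50000 / 125 = 400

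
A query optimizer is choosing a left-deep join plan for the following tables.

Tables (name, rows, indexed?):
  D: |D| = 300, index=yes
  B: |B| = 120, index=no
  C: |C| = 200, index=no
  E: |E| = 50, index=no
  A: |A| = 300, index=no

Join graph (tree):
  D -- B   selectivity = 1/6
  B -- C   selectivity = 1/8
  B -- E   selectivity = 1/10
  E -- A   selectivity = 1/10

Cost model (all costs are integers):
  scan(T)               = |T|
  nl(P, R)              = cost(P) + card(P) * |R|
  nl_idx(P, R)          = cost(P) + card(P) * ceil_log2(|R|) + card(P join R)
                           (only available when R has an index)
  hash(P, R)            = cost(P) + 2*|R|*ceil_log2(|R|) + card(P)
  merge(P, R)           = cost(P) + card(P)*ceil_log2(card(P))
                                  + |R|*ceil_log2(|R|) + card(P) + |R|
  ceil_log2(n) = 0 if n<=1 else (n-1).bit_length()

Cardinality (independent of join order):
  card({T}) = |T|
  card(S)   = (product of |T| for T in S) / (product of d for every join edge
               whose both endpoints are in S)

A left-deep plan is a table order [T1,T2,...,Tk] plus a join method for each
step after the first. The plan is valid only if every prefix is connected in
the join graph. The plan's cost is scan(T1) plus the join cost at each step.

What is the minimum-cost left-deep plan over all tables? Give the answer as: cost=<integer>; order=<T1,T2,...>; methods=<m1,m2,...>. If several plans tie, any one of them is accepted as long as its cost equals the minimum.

cost=480440; order=B,E,C,A,D; methods=hash,hash,hash,hash

Selinger DP (subsets sized 1..n):
  {D}: scan cost=300, card=300
  {B}: scan cost=120, card=120
  {C}: scan cost=200, card=200
  {E}: scan cost=50, card=50
  {A}: scan cost=300, card=300
  {BD}: card=6000; try (B,hash)→2280, (D,merge)→4080, (B,merge)→4260, (D,hash)→5640, (D,nl_idx)→7200, (D,nl)→36120 …(+1); best=2280 via (B,hash)
  {BC}: card=3000; try (B,hash)→2080, (C,merge)→2880, (B,merge)→2960, (C,hash)→3440, (C,nl)→24120, (B,nl)→24200; best=2080 via (B,hash)
  {BE}: card=600; try (E,hash)→840, (B,merge)→1360, (E,merge)→1430, (B,hash)→1780, (B,nl)→6050, (E,nl)→6120; best=840 via (E,hash)
  {AE}: card=1500; try (E,hash)→1200, (A,merge)→3400, (E,merge)→3650, (A,hash)→5500, (A,nl)→15050, (E,nl)→15300; best=1200 via (E,hash)
  {BCD}: card=150000; try (D,hash)→10480, (C,hash)→11480, (D,merge)→44080, (C,merge)→88080, (D,nl_idx)→179080, (D,nl)→902080 …(+1); best=10480 via (D,hash)
  {BDE}: card=30000; try (D,hash)→6840, (E,hash)→8880, (D,merge)→10440, (D,nl_idx)→36240, (E,merge)→86630, (D,nl)→180840 …(+1); best=6840 via (D,hash)
  {BCE}: card=15000; try (C,hash)→4640, (E,hash)→5680, (C,merge)→9240, (E,merge)→41430, (C,nl)→120840, (E,nl)→152080; best=4640 via (C,hash)
  {ABE}: card=18000; try (B,hash)→4380, (A,hash)→6840, (A,merge)→10440, (B,merge)→20160, (A,nl)→180840, (B,nl)→181200; best=4380 via (B,hash)
  {BCDE}: card=750000; try (D,hash)→25040, (C,hash)→40040, (E,hash)→161080, (D,merge)→232640, (C,merge)→488640, (D,nl_idx)→889640 …(+4); best=25040 via (D,hash)
  {ABDE}: card=900000; try (D,hash)→27780, (A,hash)→42240, (D,merge)→295380, (A,merge)→489840, (D,nl_idx)→1066380, (D,nl)→5404380 …(+1); best=27780 via (D,hash)
  {ABCE}: card=450000; try (A,hash)→25040, (C,hash)→25580, (A,merge)→232640, (C,merge)→294180, (C,nl)→3604380, (A,nl)→4504640; best=25040 via (A,hash)
  {ABCDE}: card=22500000; try (D,hash)→480440, (A,hash)→780440, (C,hash)→930980, (D,merge)→9028040, (A,merge)→15778040, (C,merge)→18929580 …(+4); best=480440 via (D,hash)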